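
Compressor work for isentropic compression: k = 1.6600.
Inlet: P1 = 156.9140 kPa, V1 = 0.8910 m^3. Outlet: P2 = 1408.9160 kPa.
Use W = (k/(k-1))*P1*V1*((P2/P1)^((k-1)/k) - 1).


(k-1)/k = 0.3976
(P2/P1)^exp = 2.3933
W = 2.5152 * 156.9140 * 0.8910 * (2.3933 - 1) = 489.9369 kJ

489.9369 kJ


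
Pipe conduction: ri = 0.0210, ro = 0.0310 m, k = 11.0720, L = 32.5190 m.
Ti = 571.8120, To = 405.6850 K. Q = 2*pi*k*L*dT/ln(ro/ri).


dT = 166.1270 K
ln(ro/ri) = 0.3895
Q = 2*pi*11.0720*32.5190*166.1270 / 0.3895 = 964973.0289 W

964973.0289 W


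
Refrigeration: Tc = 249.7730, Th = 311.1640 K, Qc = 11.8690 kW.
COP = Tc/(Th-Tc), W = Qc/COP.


COP = 249.7730 / 61.3910 = 4.0686
W = 11.8690 / 4.0686 = 2.9172 kW

COP = 4.0686, W = 2.9172 kW


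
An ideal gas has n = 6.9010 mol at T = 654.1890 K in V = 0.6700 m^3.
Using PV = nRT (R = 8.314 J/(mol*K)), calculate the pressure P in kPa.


P = nRT/V = 6.9010 * 8.314 * 654.1890 / 0.6700
= 37534.0376 / 0.6700 = 56020.9517 Pa = 56.0210 kPa

56.0210 kPa


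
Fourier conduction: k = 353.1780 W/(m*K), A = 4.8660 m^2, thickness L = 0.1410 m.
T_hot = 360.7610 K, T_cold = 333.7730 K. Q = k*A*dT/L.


dT = 26.9880 K
Q = 353.1780 * 4.8660 * 26.9880 / 0.1410 = 328940.4910 W

328940.4910 W


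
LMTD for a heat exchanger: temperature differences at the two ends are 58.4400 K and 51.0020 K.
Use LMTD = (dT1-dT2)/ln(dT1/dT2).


dT1/dT2 = 1.1458
ln(dT1/dT2) = 0.1361
LMTD = 7.4380 / 0.1361 = 54.6366 K

54.6366 K


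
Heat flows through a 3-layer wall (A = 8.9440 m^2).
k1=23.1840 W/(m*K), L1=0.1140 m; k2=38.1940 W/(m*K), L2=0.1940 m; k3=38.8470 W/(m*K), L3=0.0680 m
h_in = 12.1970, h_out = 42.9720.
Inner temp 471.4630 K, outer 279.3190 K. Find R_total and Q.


R_conv_in = 1/(12.1970*8.9440) = 0.0092
R_1 = 0.1140/(23.1840*8.9440) = 0.0005
R_2 = 0.1940/(38.1940*8.9440) = 0.0006
R_3 = 0.0680/(38.8470*8.9440) = 0.0002
R_conv_out = 1/(42.9720*8.9440) = 0.0026
R_total = 0.0131 K/W
Q = 192.1440 / 0.0131 = 14687.6742 W

R_total = 0.0131 K/W, Q = 14687.6742 W


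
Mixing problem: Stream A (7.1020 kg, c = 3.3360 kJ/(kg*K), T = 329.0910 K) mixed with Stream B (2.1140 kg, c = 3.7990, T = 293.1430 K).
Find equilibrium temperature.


num = 10151.1701
den = 31.7234
Tf = 319.9904 K

319.9904 K


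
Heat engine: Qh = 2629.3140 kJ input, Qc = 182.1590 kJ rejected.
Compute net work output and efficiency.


W = 2629.3140 - 182.1590 = 2447.1550 kJ
eta = 2447.1550 / 2629.3140 = 0.9307 = 93.0720%

W = 2447.1550 kJ, eta = 93.0720%


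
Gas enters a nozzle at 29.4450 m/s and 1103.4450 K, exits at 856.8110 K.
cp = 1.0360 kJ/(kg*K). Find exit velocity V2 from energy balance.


dT = 246.6340 K
2*cp*1000*dT = 511025.6480
V1^2 = 867.0080
V2 = sqrt(511892.6560) = 715.4667 m/s

715.4667 m/s


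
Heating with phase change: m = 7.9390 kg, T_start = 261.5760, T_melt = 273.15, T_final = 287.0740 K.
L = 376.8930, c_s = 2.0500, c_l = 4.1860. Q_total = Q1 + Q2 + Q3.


Q1 (sensible, solid) = 7.9390 * 2.0500 * 11.5740 = 188.3663 kJ
Q2 (latent) = 7.9390 * 376.8930 = 2992.1535 kJ
Q3 (sensible, liquid) = 7.9390 * 4.1860 * 13.9240 = 462.7315 kJ
Q_total = 3643.2513 kJ

3643.2513 kJ


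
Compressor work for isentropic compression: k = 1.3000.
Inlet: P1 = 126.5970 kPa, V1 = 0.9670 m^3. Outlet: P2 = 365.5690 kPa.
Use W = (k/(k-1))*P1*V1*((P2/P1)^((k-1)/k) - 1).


(k-1)/k = 0.2308
(P2/P1)^exp = 1.2773
W = 4.3333 * 126.5970 * 0.9670 * (1.2773 - 1) = 147.0827 kJ

147.0827 kJ


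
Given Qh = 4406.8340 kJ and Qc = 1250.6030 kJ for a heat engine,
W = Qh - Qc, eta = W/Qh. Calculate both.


W = 4406.8340 - 1250.6030 = 3156.2310 kJ
eta = 3156.2310 / 4406.8340 = 0.7162 = 71.6213%

W = 3156.2310 kJ, eta = 71.6213%


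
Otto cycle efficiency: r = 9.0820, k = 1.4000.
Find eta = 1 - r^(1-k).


r^(k-1) = 2.4170
eta = 1 - 1/2.4170 = 0.5863 = 58.6260%

58.6260%


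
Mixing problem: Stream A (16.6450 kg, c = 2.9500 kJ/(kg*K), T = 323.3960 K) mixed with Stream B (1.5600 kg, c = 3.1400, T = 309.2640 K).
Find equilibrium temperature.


num = 17394.5317
den = 54.0012
Tf = 322.1141 K

322.1141 K


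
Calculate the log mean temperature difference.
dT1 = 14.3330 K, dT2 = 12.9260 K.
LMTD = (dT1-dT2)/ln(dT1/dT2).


dT1/dT2 = 1.1089
ln(dT1/dT2) = 0.1033
LMTD = 1.4070 / 0.1033 = 13.6174 K

13.6174 K


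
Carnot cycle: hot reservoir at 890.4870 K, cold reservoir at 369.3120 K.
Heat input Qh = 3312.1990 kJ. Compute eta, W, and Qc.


eta = 1 - 369.3120/890.4870 = 0.5853
W = 0.5853 * 3312.1990 = 1938.5295 kJ
Qc = 3312.1990 - 1938.5295 = 1373.6695 kJ

eta = 58.5270%, W = 1938.5295 kJ, Qc = 1373.6695 kJ


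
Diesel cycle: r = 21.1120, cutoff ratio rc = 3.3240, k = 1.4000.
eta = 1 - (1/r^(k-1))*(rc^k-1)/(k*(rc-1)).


r^(k-1) = 3.3870
rc^k = 5.3743
eta = 0.6030 = 60.3049%

60.3049%


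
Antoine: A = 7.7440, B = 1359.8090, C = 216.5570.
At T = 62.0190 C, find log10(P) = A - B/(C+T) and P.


C+T = 278.5760
B/(C+T) = 4.8813
log10(P) = 7.7440 - 4.8813 = 2.8627
P = 10^2.8627 = 728.9781 mmHg

728.9781 mmHg


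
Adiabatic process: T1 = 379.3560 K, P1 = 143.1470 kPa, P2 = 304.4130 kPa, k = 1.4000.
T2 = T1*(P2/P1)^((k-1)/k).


(k-1)/k = 0.2857
(P2/P1)^exp = 1.2406
T2 = 379.3560 * 1.2406 = 470.6197 K

470.6197 K


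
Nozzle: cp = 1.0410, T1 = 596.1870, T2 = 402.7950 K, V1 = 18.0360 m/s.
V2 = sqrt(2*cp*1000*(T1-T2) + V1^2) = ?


dT = 193.3920 K
2*cp*1000*dT = 402642.1440
V1^2 = 325.2973
V2 = sqrt(402967.4413) = 634.7972 m/s

634.7972 m/s


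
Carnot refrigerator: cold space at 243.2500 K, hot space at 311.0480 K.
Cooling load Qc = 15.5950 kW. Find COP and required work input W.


COP = 243.2500 / 67.7980 = 3.5879
W = 15.5950 / 3.5879 = 4.3466 kW

COP = 3.5879, W = 4.3466 kW


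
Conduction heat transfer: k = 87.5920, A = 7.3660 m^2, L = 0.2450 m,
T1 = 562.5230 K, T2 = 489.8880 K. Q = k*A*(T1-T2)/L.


dT = 72.6350 K
Q = 87.5920 * 7.3660 * 72.6350 / 0.2450 = 191282.8411 W

191282.8411 W


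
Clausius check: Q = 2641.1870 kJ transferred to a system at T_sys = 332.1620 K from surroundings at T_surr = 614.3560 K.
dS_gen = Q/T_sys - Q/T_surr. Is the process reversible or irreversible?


dS_sys = 2641.1870/332.1620 = 7.9515 kJ/K
dS_surr = -2641.1870/614.3560 = -4.2991 kJ/K
dS_gen = 7.9515 - 4.2991 = 3.6524 kJ/K (irreversible)

dS_gen = 3.6524 kJ/K, irreversible


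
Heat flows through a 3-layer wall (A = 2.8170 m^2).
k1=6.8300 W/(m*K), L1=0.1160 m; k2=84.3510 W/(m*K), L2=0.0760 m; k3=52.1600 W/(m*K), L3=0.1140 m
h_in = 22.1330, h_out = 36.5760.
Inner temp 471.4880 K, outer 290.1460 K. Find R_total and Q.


R_conv_in = 1/(22.1330*2.8170) = 0.0160
R_1 = 0.1160/(6.8300*2.8170) = 0.0060
R_2 = 0.0760/(84.3510*2.8170) = 0.0003
R_3 = 0.1140/(52.1600*2.8170) = 0.0008
R_conv_out = 1/(36.5760*2.8170) = 0.0097
R_total = 0.0329 K/W
Q = 181.3420 / 0.0329 = 5517.0993 W

R_total = 0.0329 K/W, Q = 5517.0993 W


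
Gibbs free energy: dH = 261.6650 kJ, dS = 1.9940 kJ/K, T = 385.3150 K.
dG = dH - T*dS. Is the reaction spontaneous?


T*dS = 385.3150 * 1.9940 = 768.3181 kJ
dG = 261.6650 - 768.3181 = -506.6531 kJ (spontaneous)

dG = -506.6531 kJ, spontaneous


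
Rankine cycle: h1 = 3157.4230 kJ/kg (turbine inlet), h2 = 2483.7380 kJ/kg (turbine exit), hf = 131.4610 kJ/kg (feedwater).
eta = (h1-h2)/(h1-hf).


W = 673.6850 kJ/kg
Q_in = 3025.9620 kJ/kg
eta = 0.2226 = 22.2635%

eta = 22.2635%


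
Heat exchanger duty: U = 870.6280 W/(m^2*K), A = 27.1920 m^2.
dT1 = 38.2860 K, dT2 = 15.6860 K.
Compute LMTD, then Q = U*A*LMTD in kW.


LMTD = 25.3274 K
Q = 870.6280 * 27.1920 * 25.3274 = 599602.8480 W = 599.6028 kW

599.6028 kW


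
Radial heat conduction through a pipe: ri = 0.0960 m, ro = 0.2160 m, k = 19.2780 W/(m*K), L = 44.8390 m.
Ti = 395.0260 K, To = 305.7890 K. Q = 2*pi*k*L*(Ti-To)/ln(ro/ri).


dT = 89.2370 K
ln(ro/ri) = 0.8109
Q = 2*pi*19.2780*44.8390*89.2370 / 0.8109 = 597666.9507 W

597666.9507 W


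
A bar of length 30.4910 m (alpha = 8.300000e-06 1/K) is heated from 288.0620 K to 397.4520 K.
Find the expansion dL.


dT = 109.3900 K
dL = 8.300000e-06 * 30.4910 * 109.3900 = 0.027684 m
L_final = 30.518684 m

dL = 0.027684 m


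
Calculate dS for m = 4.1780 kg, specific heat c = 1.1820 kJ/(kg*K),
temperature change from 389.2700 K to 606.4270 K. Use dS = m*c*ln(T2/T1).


T2/T1 = 1.5579
ln(T2/T1) = 0.4433
dS = 4.1780 * 1.1820 * 0.4433 = 2.1892 kJ/K

2.1892 kJ/K


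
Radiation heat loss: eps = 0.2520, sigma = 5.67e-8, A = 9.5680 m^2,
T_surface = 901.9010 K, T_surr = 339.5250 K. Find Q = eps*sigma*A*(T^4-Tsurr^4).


T^4 = 6.6166e+11
Tsurr^4 = 1.3289e+10
Q = 0.2520 * 5.67e-8 * 9.5680 * 6.4837e+11 = 88639.8600 W

88639.8600 W


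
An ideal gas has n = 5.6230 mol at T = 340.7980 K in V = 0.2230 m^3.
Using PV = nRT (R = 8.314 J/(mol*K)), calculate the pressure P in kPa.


P = nRT/V = 5.6230 * 8.314 * 340.7980 / 0.2230
= 15932.1777 / 0.2230 = 71444.7430 Pa = 71.4447 kPa

71.4447 kPa


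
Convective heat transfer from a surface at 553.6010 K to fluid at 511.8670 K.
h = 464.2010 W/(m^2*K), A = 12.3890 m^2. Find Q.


dT = 41.7340 K
Q = 464.2010 * 12.3890 * 41.7340 = 240011.6576 W

240011.6576 W


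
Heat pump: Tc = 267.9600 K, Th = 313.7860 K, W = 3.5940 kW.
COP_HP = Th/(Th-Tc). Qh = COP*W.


COP = 313.7860 / 45.8260 = 6.8473
Qh = 6.8473 * 3.5940 = 24.6093 kW

COP = 6.8473, Qh = 24.6093 kW


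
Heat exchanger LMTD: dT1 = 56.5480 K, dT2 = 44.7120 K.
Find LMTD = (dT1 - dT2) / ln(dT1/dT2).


dT1/dT2 = 1.2647
ln(dT1/dT2) = 0.2348
LMTD = 11.8360 / 0.2348 = 50.3986 K

50.3986 K


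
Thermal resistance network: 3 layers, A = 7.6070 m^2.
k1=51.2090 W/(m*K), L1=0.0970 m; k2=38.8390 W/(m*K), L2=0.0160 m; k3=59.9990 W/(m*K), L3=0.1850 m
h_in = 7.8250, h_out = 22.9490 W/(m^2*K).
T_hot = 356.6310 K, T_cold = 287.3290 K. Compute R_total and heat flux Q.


R_conv_in = 1/(7.8250*7.6070) = 0.0168
R_1 = 0.0970/(51.2090*7.6070) = 0.0002
R_2 = 0.0160/(38.8390*7.6070) = 5.4155e-05
R_3 = 0.1850/(59.9990*7.6070) = 0.0004
R_conv_out = 1/(22.9490*7.6070) = 0.0057
R_total = 0.0232 K/W
Q = 69.3020 / 0.0232 = 2982.4647 W

R_total = 0.0232 K/W, Q = 2982.4647 W


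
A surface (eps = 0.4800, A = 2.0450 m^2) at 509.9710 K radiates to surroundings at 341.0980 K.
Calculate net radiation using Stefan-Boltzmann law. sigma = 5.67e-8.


T^4 = 6.7637e+10
Tsurr^4 = 1.3537e+10
Q = 0.4800 * 5.67e-8 * 2.0450 * 5.4100e+10 = 3011.0176 W

3011.0176 W


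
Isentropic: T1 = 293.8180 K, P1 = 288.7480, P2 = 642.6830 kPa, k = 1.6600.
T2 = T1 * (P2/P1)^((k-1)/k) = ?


(k-1)/k = 0.3976
(P2/P1)^exp = 1.3745
T2 = 293.8180 * 1.3745 = 403.8613 K

403.8613 K


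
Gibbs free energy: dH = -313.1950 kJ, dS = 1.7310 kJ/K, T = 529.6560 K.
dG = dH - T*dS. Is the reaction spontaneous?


T*dS = 529.6560 * 1.7310 = 916.8345 kJ
dG = -313.1950 - 916.8345 = -1230.0295 kJ (spontaneous)

dG = -1230.0295 kJ, spontaneous


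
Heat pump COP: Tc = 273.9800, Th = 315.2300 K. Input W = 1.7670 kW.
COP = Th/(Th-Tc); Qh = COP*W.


COP = 315.2300 / 41.2500 = 7.6419
Qh = 7.6419 * 1.7670 = 13.5033 kW

COP = 7.6419, Qh = 13.5033 kW


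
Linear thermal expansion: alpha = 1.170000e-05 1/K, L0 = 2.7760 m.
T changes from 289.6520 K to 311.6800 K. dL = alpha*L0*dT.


dT = 22.0280 K
dL = 1.170000e-05 * 2.7760 * 22.0280 = 0.000715 m
L_final = 2.776715 m

dL = 0.000715 m


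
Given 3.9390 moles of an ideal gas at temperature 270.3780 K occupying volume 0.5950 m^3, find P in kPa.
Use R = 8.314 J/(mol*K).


P = nRT/V = 3.9390 * 8.314 * 270.3780 / 0.5950
= 8854.5675 / 0.5950 = 14881.6260 Pa = 14.8816 kPa

14.8816 kPa


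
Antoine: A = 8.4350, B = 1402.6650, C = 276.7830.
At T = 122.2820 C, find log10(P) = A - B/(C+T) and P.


C+T = 399.0650
B/(C+T) = 3.5149
log10(P) = 8.4350 - 3.5149 = 4.9201
P = 10^4.9201 = 83199.6447 mmHg

83199.6447 mmHg


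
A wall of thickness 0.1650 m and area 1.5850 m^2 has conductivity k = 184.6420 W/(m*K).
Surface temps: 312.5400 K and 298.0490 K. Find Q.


dT = 14.4910 K
Q = 184.6420 * 1.5850 * 14.4910 / 0.1650 = 25702.4294 W

25702.4294 W


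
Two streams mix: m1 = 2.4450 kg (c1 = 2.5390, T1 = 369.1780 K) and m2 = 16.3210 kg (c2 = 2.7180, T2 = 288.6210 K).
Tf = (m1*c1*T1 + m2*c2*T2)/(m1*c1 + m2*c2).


num = 15095.1690
den = 50.5683
Tf = 298.5103 K

298.5103 K


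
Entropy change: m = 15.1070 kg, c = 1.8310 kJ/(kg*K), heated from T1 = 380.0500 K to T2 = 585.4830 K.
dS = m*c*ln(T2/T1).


T2/T1 = 1.5405
ln(T2/T1) = 0.4321
dS = 15.1070 * 1.8310 * 0.4321 = 11.9532 kJ/K

11.9532 kJ/K


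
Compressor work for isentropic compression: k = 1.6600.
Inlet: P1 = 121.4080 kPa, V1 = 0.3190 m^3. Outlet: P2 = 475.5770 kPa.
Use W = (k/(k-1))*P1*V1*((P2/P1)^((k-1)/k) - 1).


(k-1)/k = 0.3976
(P2/P1)^exp = 1.7209
W = 2.5152 * 121.4080 * 0.3190 * (1.7209 - 1) = 70.2245 kJ

70.2245 kJ


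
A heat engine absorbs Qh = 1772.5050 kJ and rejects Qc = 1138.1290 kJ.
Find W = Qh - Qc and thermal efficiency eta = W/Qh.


W = 1772.5050 - 1138.1290 = 634.3760 kJ
eta = 634.3760 / 1772.5050 = 0.3579 = 35.7898%

W = 634.3760 kJ, eta = 35.7898%


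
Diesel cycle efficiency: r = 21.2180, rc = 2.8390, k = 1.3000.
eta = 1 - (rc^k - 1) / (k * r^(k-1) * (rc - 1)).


r^(k-1) = 2.5004
rc^k = 3.8825
eta = 0.5178 = 51.7788%

51.7788%


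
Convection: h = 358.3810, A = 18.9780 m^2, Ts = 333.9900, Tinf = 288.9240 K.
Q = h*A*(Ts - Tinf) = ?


dT = 45.0660 K
Q = 358.3810 * 18.9780 * 45.0660 = 306509.8472 W

306509.8472 W


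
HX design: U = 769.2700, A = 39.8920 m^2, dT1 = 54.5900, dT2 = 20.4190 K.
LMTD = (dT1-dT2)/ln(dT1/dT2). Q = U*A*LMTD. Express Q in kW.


LMTD = 34.7483 K
Q = 769.2700 * 39.8920 * 34.7483 = 1066347.5372 W = 1066.3475 kW

1066.3475 kW


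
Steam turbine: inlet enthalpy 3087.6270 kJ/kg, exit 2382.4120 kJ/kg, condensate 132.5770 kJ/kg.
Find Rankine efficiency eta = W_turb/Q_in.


W = 705.2150 kJ/kg
Q_in = 2955.0500 kJ/kg
eta = 0.2386 = 23.8647%

eta = 23.8647%


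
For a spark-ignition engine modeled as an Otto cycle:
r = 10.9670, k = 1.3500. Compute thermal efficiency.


r^(k-1) = 2.3122
eta = 1 - 1/2.3122 = 0.5675 = 56.7517%

56.7517%


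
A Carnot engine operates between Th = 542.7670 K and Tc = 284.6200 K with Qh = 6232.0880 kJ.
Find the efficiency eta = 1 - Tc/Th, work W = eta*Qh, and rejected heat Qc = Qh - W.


eta = 1 - 284.6200/542.7670 = 0.4756
W = 0.4756 * 6232.0880 = 2964.0616 kJ
Qc = 6232.0880 - 2964.0616 = 3268.0264 kJ

eta = 47.5613%, W = 2964.0616 kJ, Qc = 3268.0264 kJ


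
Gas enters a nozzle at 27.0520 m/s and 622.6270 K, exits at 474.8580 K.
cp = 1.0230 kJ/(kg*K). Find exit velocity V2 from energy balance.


dT = 147.7690 K
2*cp*1000*dT = 302335.3740
V1^2 = 731.8107
V2 = sqrt(303067.1847) = 550.5154 m/s

550.5154 m/s


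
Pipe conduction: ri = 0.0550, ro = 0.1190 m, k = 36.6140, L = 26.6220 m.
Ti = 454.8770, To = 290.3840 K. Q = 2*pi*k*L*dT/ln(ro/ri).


dT = 164.4930 K
ln(ro/ri) = 0.7718
Q = 2*pi*36.6140*26.6220*164.4930 / 0.7718 = 1305316.4932 W

1305316.4932 W


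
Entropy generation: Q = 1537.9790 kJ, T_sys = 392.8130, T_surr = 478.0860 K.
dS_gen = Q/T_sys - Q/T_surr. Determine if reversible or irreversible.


dS_sys = 1537.9790/392.8130 = 3.9153 kJ/K
dS_surr = -1537.9790/478.0860 = -3.2170 kJ/K
dS_gen = 3.9153 - 3.2170 = 0.6983 kJ/K (irreversible)

dS_gen = 0.6983 kJ/K, irreversible


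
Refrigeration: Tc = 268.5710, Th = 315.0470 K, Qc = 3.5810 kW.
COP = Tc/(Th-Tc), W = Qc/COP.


COP = 268.5710 / 46.4760 = 5.7787
W = 3.5810 / 5.7787 = 0.6197 kW

COP = 5.7787, W = 0.6197 kW


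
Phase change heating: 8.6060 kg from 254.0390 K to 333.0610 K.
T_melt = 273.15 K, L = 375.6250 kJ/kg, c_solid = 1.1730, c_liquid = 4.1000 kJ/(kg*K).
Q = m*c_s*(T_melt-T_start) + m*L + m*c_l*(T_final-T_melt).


Q1 (sensible, solid) = 8.6060 * 1.1730 * 19.1110 = 192.9224 kJ
Q2 (latent) = 8.6060 * 375.6250 = 3232.6287 kJ
Q3 (sensible, liquid) = 8.6060 * 4.1000 * 59.9110 = 2113.9357 kJ
Q_total = 5539.4869 kJ

5539.4869 kJ


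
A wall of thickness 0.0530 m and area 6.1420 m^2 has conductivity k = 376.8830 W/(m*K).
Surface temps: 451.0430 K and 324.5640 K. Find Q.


dT = 126.4790 K
Q = 376.8830 * 6.1420 * 126.4790 / 0.0530 = 5524066.7020 W

5524066.7020 W


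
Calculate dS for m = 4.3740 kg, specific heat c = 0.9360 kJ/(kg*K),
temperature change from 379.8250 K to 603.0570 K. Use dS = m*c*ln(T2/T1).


T2/T1 = 1.5877
ln(T2/T1) = 0.4623
dS = 4.3740 * 0.9360 * 0.4623 = 1.8927 kJ/K

1.8927 kJ/K


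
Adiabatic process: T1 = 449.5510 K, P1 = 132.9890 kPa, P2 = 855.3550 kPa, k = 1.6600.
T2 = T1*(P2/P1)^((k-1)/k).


(k-1)/k = 0.3976
(P2/P1)^exp = 2.0960
T2 = 449.5510 * 2.0960 = 942.2442 K

942.2442 K


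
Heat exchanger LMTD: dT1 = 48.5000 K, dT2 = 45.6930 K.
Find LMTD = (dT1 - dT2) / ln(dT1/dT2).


dT1/dT2 = 1.0614
ln(dT1/dT2) = 0.0596
LMTD = 2.8070 / 0.0596 = 47.0826 K

47.0826 K


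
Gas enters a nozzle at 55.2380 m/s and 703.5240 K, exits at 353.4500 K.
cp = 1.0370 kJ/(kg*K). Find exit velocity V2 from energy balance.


dT = 350.0740 K
2*cp*1000*dT = 726053.4760
V1^2 = 3051.2366
V2 = sqrt(729104.7126) = 853.8763 m/s

853.8763 m/s


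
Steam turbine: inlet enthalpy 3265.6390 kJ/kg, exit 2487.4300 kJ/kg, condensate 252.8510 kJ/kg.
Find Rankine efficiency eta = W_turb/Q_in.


W = 778.2090 kJ/kg
Q_in = 3012.7880 kJ/kg
eta = 0.2583 = 25.8302%

eta = 25.8302%


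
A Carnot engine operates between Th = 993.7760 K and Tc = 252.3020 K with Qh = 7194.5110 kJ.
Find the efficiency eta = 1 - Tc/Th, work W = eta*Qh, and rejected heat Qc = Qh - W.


eta = 1 - 252.3020/993.7760 = 0.7461
W = 0.7461 * 7194.5110 = 5367.9530 kJ
Qc = 7194.5110 - 5367.9530 = 1826.5580 kJ

eta = 74.6118%, W = 5367.9530 kJ, Qc = 1826.5580 kJ


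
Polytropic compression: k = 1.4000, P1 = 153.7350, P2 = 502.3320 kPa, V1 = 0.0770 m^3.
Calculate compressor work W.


(k-1)/k = 0.2857
(P2/P1)^exp = 1.4026
W = 3.5000 * 153.7350 * 0.0770 * (1.4026 - 1) = 16.6784 kJ

16.6784 kJ


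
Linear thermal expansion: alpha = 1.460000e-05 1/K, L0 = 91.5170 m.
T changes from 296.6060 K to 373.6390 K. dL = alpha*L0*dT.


dT = 77.0330 K
dL = 1.460000e-05 * 91.5170 * 77.0330 = 0.102928 m
L_final = 91.619928 m

dL = 0.102928 m


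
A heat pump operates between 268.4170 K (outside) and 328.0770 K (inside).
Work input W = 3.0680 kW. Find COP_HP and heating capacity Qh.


COP = 328.0770 / 59.6600 = 5.4991
Qh = 5.4991 * 3.0680 = 16.8713 kW

COP = 5.4991, Qh = 16.8713 kW


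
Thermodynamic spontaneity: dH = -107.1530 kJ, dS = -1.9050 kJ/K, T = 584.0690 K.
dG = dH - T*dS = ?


T*dS = 584.0690 * -1.9050 = -1112.6514 kJ
dG = -107.1530 + 1112.6514 = 1005.4984 kJ (non-spontaneous)

dG = 1005.4984 kJ, non-spontaneous


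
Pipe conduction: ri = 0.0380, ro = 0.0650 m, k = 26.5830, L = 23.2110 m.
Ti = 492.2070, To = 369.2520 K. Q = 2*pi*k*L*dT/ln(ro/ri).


dT = 122.9550 K
ln(ro/ri) = 0.5368
Q = 2*pi*26.5830*23.2110*122.9550 / 0.5368 = 887994.9583 W

887994.9583 W


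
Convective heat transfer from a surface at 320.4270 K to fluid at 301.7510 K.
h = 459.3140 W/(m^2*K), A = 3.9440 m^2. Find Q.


dT = 18.6760 K
Q = 459.3140 * 3.9440 * 18.6760 = 33832.2168 W

33832.2168 W


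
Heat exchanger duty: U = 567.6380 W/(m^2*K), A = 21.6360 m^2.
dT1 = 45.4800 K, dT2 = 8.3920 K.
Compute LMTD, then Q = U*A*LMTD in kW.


LMTD = 21.9456 K
Q = 567.6380 * 21.6360 * 21.9456 = 269523.5619 W = 269.5236 kW

269.5236 kW


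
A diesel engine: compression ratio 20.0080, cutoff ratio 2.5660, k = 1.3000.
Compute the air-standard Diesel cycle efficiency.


r^(k-1) = 2.4568
rc^k = 3.4043
eta = 0.5193 = 51.9271%

51.9271%


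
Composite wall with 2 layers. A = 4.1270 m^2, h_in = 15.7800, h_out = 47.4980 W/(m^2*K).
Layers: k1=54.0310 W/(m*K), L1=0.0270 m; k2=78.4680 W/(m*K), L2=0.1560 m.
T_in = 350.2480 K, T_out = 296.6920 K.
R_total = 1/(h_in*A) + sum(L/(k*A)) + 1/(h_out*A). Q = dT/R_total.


R_conv_in = 1/(15.7800*4.1270) = 0.0154
R_1 = 0.0270/(54.0310*4.1270) = 0.0001
R_2 = 0.1560/(78.4680*4.1270) = 0.0005
R_conv_out = 1/(47.4980*4.1270) = 0.0051
R_total = 0.0211 K/W
Q = 53.5560 / 0.0211 = 2543.0773 W

R_total = 0.0211 K/W, Q = 2543.0773 W


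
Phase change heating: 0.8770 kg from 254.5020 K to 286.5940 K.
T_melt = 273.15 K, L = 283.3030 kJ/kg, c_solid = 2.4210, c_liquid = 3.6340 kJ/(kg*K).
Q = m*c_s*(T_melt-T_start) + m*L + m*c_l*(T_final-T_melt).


Q1 (sensible, solid) = 0.8770 * 2.4210 * 18.6480 = 39.5938 kJ
Q2 (latent) = 0.8770 * 283.3030 = 248.4567 kJ
Q3 (sensible, liquid) = 0.8770 * 3.6340 * 13.4440 = 42.8463 kJ
Q_total = 330.8968 kJ

330.8968 kJ


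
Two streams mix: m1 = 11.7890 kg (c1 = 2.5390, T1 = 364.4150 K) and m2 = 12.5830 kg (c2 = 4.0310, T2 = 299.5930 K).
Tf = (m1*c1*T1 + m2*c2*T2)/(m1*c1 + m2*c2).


num = 26103.7466
den = 80.6543
Tf = 323.6496 K

323.6496 K


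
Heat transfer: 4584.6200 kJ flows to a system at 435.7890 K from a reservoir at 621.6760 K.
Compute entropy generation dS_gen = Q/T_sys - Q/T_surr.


dS_sys = 4584.6200/435.7890 = 10.5203 kJ/K
dS_surr = -4584.6200/621.6760 = -7.3746 kJ/K
dS_gen = 10.5203 - 7.3746 = 3.1457 kJ/K (irreversible)

dS_gen = 3.1457 kJ/K, irreversible


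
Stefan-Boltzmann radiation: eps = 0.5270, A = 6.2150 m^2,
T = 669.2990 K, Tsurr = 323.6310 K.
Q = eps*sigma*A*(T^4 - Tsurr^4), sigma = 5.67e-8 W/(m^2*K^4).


T^4 = 2.0067e+11
Tsurr^4 = 1.0970e+10
Q = 0.5270 * 5.67e-8 * 6.2150 * 1.8970e+11 = 35229.0269 W

35229.0269 W


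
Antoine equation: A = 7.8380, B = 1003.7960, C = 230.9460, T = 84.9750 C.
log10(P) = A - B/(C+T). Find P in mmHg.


C+T = 315.9210
B/(C+T) = 3.1774
log10(P) = 7.8380 - 3.1774 = 4.6606
P = 10^4.6606 = 45775.8101 mmHg

45775.8101 mmHg


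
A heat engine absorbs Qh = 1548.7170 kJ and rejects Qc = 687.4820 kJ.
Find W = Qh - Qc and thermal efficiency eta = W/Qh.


W = 1548.7170 - 687.4820 = 861.2350 kJ
eta = 861.2350 / 1548.7170 = 0.5561 = 55.6096%

W = 861.2350 kJ, eta = 55.6096%


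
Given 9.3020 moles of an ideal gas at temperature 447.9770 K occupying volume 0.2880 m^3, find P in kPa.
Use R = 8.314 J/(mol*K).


P = nRT/V = 9.3020 * 8.314 * 447.9770 / 0.2880
= 34645.1202 / 0.2880 = 120295.5562 Pa = 120.2956 kPa

120.2956 kPa


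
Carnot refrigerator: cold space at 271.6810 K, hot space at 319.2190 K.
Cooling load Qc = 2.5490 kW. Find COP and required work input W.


COP = 271.6810 / 47.5380 = 5.7150
W = 2.5490 / 5.7150 = 0.4460 kW

COP = 5.7150, W = 0.4460 kW


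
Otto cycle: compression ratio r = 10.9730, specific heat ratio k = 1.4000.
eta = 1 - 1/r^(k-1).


r^(k-1) = 2.6069
eta = 1 - 1/2.6069 = 0.6164 = 61.6408%

61.6408%


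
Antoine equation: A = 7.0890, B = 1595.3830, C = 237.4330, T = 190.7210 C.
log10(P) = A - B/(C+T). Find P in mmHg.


C+T = 428.1540
B/(C+T) = 3.7262
log10(P) = 7.0890 - 3.7262 = 3.3628
P = 10^3.3628 = 2305.7401 mmHg

2305.7401 mmHg


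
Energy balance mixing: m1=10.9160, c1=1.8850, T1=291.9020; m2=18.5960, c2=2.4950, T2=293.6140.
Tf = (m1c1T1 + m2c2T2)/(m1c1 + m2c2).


num = 19629.1828
den = 66.9737
Tf = 293.0880 K

293.0880 K


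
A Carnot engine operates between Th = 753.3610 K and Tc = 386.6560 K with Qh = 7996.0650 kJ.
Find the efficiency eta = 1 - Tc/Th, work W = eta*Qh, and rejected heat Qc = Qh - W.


eta = 1 - 386.6560/753.3610 = 0.4868
W = 0.4868 * 7996.0650 = 3892.1540 kJ
Qc = 7996.0650 - 3892.1540 = 4103.9110 kJ

eta = 48.6759%, W = 3892.1540 kJ, Qc = 4103.9110 kJ


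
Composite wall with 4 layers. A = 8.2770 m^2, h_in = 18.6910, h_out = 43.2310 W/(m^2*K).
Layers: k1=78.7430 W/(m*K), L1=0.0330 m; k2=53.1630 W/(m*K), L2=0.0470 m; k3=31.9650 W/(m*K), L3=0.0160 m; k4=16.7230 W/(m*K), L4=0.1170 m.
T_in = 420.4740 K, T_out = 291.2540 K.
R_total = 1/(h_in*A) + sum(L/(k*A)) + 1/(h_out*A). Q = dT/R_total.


R_conv_in = 1/(18.6910*8.2770) = 0.0065
R_1 = 0.0330/(78.7430*8.2770) = 5.0632e-05
R_2 = 0.0470/(53.1630*8.2770) = 0.0001
R_3 = 0.0160/(31.9650*8.2770) = 6.0475e-05
R_4 = 0.1170/(16.7230*8.2770) = 0.0008
R_conv_out = 1/(43.2310*8.2770) = 0.0028
R_total = 0.0103 K/W
Q = 129.2200 / 0.0103 = 12519.1703 W

R_total = 0.0103 K/W, Q = 12519.1703 W


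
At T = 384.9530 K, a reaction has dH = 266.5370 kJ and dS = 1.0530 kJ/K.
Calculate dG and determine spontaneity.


T*dS = 384.9530 * 1.0530 = 405.3555 kJ
dG = 266.5370 - 405.3555 = -138.8185 kJ (spontaneous)

dG = -138.8185 kJ, spontaneous


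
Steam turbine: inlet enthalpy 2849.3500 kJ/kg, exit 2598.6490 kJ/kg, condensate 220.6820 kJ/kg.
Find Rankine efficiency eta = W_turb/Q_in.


W = 250.7010 kJ/kg
Q_in = 2628.6680 kJ/kg
eta = 0.0954 = 9.5372%

eta = 9.5372%


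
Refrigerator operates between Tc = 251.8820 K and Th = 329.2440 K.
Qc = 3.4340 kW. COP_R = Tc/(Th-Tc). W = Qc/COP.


COP = 251.8820 / 77.3620 = 3.2559
W = 3.4340 / 3.2559 = 1.0547 kW

COP = 3.2559, W = 1.0547 kW


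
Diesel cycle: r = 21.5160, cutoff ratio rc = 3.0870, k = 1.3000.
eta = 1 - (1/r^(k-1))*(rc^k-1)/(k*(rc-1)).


r^(k-1) = 2.5109
rc^k = 4.3291
eta = 0.5113 = 51.1311%

51.1311%


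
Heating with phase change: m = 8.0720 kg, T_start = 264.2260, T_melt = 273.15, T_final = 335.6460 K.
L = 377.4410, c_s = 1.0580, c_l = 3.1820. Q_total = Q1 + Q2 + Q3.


Q1 (sensible, solid) = 8.0720 * 1.0580 * 8.9240 = 76.2125 kJ
Q2 (latent) = 8.0720 * 377.4410 = 3046.7038 kJ
Q3 (sensible, liquid) = 8.0720 * 3.1820 * 62.4960 = 1605.2163 kJ
Q_total = 4728.1325 kJ

4728.1325 kJ


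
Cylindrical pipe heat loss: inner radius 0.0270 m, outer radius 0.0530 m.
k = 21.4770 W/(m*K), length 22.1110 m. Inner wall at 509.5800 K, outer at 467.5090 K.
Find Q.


dT = 42.0710 K
ln(ro/ri) = 0.6745
Q = 2*pi*21.4770*22.1110*42.0710 / 0.6745 = 186119.4223 W

186119.4223 W


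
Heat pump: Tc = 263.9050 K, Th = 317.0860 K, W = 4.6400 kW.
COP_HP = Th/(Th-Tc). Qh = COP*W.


COP = 317.0860 / 53.1810 = 5.9624
Qh = 5.9624 * 4.6400 = 27.6655 kW

COP = 5.9624, Qh = 27.6655 kW


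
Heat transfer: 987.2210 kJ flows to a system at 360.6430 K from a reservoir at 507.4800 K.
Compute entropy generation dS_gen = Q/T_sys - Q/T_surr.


dS_sys = 987.2210/360.6430 = 2.7374 kJ/K
dS_surr = -987.2210/507.4800 = -1.9453 kJ/K
dS_gen = 2.7374 - 1.9453 = 0.7921 kJ/K (irreversible)

dS_gen = 0.7921 kJ/K, irreversible


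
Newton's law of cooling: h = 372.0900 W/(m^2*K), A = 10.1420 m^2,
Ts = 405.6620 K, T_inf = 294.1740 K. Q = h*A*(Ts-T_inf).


dT = 111.4880 K
Q = 372.0900 * 10.1420 * 111.4880 = 420726.3661 W

420726.3661 W


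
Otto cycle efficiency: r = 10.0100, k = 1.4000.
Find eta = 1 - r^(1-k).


r^(k-1) = 2.5129
eta = 1 - 1/2.5129 = 0.6021 = 60.2052%

60.2052%


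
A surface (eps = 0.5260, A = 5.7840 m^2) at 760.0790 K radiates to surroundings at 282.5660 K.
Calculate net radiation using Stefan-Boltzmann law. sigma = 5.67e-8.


T^4 = 3.3376e+11
Tsurr^4 = 6.3750e+09
Q = 0.5260 * 5.67e-8 * 5.7840 * 3.2739e+11 = 56475.0386 W

56475.0386 W


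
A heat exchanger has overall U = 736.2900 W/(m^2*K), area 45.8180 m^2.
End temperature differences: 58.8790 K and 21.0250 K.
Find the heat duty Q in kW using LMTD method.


LMTD = 36.7596 K
Q = 736.2900 * 45.8180 * 36.7596 = 1240096.8625 W = 1240.0969 kW

1240.0969 kW


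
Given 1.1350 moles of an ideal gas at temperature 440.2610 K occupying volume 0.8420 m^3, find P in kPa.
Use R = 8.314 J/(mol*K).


P = nRT/V = 1.1350 * 8.314 * 440.2610 / 0.8420
= 4154.4745 / 0.8420 = 4934.0552 Pa = 4.9341 kPa

4.9341 kPa


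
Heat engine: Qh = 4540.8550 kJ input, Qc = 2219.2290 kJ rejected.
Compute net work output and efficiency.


W = 4540.8550 - 2219.2290 = 2321.6260 kJ
eta = 2321.6260 / 4540.8550 = 0.5113 = 51.1275%

W = 2321.6260 kJ, eta = 51.1275%


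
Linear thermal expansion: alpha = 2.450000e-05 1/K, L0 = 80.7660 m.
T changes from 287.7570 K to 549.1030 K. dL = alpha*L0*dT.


dT = 261.3460 K
dL = 2.450000e-05 * 80.7660 * 261.3460 = 0.517143 m
L_final = 81.283143 m

dL = 0.517143 m


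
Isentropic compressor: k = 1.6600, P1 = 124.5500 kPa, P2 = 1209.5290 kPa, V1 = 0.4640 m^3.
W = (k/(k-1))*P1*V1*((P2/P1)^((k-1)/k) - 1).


(k-1)/k = 0.3976
(P2/P1)^exp = 2.4691
W = 2.5152 * 124.5500 * 0.4640 * (2.4691 - 1) = 213.5319 kJ

213.5319 kJ


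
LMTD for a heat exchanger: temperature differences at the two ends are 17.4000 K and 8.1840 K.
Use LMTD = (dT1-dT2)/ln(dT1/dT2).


dT1/dT2 = 2.1261
ln(dT1/dT2) = 0.7543
LMTD = 9.2160 / 0.7543 = 12.2181 K

12.2181 K


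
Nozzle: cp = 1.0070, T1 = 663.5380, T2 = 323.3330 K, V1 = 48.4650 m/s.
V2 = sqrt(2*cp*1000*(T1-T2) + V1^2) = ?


dT = 340.2050 K
2*cp*1000*dT = 685172.8700
V1^2 = 2348.8562
V2 = sqrt(687521.7262) = 829.1693 m/s

829.1693 m/s


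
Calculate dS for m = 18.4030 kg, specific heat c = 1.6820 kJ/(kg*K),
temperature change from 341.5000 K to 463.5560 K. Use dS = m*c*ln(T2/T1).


T2/T1 = 1.3574
ln(T2/T1) = 0.3056
dS = 18.4030 * 1.6820 * 0.3056 = 9.4589 kJ/K

9.4589 kJ/K


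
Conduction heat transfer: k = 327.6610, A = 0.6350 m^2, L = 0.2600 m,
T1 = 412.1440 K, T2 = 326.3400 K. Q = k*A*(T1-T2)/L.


dT = 85.8040 K
Q = 327.6610 * 0.6350 * 85.8040 / 0.2600 = 68664.5635 W

68664.5635 W


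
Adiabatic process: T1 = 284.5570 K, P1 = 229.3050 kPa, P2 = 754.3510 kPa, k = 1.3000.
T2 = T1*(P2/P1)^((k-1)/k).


(k-1)/k = 0.2308
(P2/P1)^exp = 1.3163
T2 = 284.5570 * 1.3163 = 374.5535 K

374.5535 K


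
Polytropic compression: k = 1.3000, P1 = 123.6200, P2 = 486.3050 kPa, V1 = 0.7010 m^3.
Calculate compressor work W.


(k-1)/k = 0.2308
(P2/P1)^exp = 1.3717
W = 4.3333 * 123.6200 * 0.7010 * (1.3717 - 1) = 139.5877 kJ

139.5877 kJ


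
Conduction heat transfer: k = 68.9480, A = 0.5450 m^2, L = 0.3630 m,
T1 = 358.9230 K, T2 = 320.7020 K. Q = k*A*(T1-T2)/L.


dT = 38.2210 K
Q = 68.9480 * 0.5450 * 38.2210 / 0.3630 = 3956.5221 W

3956.5221 W


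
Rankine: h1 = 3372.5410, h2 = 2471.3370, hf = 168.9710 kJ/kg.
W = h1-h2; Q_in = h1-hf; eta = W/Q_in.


W = 901.2040 kJ/kg
Q_in = 3203.5700 kJ/kg
eta = 0.2813 = 28.1312%

eta = 28.1312%


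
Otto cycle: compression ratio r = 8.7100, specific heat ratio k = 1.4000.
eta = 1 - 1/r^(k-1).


r^(k-1) = 2.3769
eta = 1 - 1/2.3769 = 0.5793 = 57.9280%

57.9280%


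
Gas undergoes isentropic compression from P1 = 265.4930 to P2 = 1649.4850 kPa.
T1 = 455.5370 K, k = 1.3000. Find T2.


(k-1)/k = 0.2308
(P2/P1)^exp = 1.5243
T2 = 455.5370 * 1.5243 = 694.3714 K

694.3714 K


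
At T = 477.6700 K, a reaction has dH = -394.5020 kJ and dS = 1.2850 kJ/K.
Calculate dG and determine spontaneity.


T*dS = 477.6700 * 1.2850 = 613.8059 kJ
dG = -394.5020 - 613.8059 = -1008.3079 kJ (spontaneous)

dG = -1008.3079 kJ, spontaneous


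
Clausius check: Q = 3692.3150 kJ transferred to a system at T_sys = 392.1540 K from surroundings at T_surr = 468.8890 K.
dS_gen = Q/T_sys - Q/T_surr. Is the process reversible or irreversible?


dS_sys = 3692.3150/392.1540 = 9.4155 kJ/K
dS_surr = -3692.3150/468.8890 = -7.8746 kJ/K
dS_gen = 9.4155 - 7.8746 = 1.5409 kJ/K (irreversible)

dS_gen = 1.5409 kJ/K, irreversible


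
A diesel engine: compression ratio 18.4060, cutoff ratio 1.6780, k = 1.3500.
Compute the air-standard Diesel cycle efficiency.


r^(k-1) = 2.7716
rc^k = 2.0113
eta = 0.6014 = 60.1374%

60.1374%


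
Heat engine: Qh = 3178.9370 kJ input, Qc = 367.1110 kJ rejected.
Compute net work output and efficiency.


W = 3178.9370 - 367.1110 = 2811.8260 kJ
eta = 2811.8260 / 3178.9370 = 0.8845 = 88.4518%

W = 2811.8260 kJ, eta = 88.4518%


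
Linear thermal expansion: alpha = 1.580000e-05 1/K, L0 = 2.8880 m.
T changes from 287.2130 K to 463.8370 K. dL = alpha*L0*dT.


dT = 176.6240 K
dL = 1.580000e-05 * 2.8880 * 176.6240 = 0.008059 m
L_final = 2.896059 m

dL = 0.008059 m


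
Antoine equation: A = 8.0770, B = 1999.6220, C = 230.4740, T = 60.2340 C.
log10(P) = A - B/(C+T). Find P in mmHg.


C+T = 290.7080
B/(C+T) = 6.8785
log10(P) = 8.0770 - 6.8785 = 1.1985
P = 10^1.1985 = 15.7959 mmHg

15.7959 mmHg


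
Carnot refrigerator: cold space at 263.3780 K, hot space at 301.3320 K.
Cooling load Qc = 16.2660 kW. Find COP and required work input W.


COP = 263.3780 / 37.9540 = 6.9394
W = 16.2660 / 6.9394 = 2.3440 kW

COP = 6.9394, W = 2.3440 kW


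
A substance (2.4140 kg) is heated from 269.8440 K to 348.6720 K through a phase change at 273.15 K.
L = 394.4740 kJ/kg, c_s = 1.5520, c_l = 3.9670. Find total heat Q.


Q1 (sensible, solid) = 2.4140 * 1.5520 * 3.3060 = 12.3860 kJ
Q2 (latent) = 2.4140 * 394.4740 = 952.2602 kJ
Q3 (sensible, liquid) = 2.4140 * 3.9670 * 75.5220 = 723.2242 kJ
Q_total = 1687.8705 kJ

1687.8705 kJ


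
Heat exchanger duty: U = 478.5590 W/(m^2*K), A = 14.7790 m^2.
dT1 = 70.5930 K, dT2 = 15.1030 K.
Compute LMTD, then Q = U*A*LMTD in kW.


LMTD = 35.9849 K
Q = 478.5590 * 14.7790 * 35.9849 = 254507.3340 W = 254.5073 kW

254.5073 kW


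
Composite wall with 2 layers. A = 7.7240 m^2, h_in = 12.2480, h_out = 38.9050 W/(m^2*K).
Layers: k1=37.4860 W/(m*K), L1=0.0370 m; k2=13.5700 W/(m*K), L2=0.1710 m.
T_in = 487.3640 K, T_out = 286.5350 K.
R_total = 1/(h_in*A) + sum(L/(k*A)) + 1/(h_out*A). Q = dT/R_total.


R_conv_in = 1/(12.2480*7.7240) = 0.0106
R_1 = 0.0370/(37.4860*7.7240) = 0.0001
R_2 = 0.1710/(13.5700*7.7240) = 0.0016
R_conv_out = 1/(38.9050*7.7240) = 0.0033
R_total = 0.0157 K/W
Q = 200.8290 / 0.0157 = 12826.4353 W

R_total = 0.0157 K/W, Q = 12826.4353 W


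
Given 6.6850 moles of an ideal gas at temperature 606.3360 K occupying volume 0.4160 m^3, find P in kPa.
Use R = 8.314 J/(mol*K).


P = nRT/V = 6.6850 * 8.314 * 606.3360 / 0.4160
= 33699.6031 / 0.4160 = 81008.6613 Pa = 81.0087 kPa

81.0087 kPa


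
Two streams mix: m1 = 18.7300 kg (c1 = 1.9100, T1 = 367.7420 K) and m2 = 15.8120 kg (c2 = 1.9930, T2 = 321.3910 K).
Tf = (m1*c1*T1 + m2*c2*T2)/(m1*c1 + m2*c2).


num = 23283.8088
den = 67.2876
Tf = 346.0341 K

346.0341 K


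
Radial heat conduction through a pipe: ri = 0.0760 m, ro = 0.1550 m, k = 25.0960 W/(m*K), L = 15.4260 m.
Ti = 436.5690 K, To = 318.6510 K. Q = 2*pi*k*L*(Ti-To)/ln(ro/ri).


dT = 117.9180 K
ln(ro/ri) = 0.7127
Q = 2*pi*25.0960*15.4260*117.9180 / 0.7127 = 402453.8236 W

402453.8236 W


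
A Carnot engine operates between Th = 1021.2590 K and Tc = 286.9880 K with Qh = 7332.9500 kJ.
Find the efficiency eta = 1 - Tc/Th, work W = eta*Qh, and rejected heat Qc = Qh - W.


eta = 1 - 286.9880/1021.2590 = 0.7190
W = 0.7190 * 7332.9500 = 5272.2889 kJ
Qc = 7332.9500 - 5272.2889 = 2060.6611 kJ

eta = 71.8986%, W = 5272.2889 kJ, Qc = 2060.6611 kJ


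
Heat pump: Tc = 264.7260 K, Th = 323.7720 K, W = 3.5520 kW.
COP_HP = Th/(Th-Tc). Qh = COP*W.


COP = 323.7720 / 59.0460 = 5.4834
Qh = 5.4834 * 3.5520 = 19.4770 kW

COP = 5.4834, Qh = 19.4770 kW


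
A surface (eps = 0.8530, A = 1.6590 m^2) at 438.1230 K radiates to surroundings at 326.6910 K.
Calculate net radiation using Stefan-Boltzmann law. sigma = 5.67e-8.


T^4 = 3.6845e+10
Tsurr^4 = 1.1391e+10
Q = 0.8530 * 5.67e-8 * 1.6590 * 2.5455e+10 = 2042.4366 W

2042.4366 W


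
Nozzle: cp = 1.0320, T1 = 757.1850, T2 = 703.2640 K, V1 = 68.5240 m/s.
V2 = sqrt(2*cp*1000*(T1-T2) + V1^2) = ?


dT = 53.9210 K
2*cp*1000*dT = 111292.9440
V1^2 = 4695.5386
V2 = sqrt(115988.4826) = 340.5708 m/s

340.5708 m/s


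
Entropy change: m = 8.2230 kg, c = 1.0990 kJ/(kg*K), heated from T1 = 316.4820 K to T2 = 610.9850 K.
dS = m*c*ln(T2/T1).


T2/T1 = 1.9306
ln(T2/T1) = 0.6578
dS = 8.2230 * 1.0990 * 0.6578 = 5.9446 kJ/K

5.9446 kJ/K


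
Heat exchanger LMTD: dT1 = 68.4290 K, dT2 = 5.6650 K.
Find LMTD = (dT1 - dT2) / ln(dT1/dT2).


dT1/dT2 = 12.0793
ln(dT1/dT2) = 2.4915
LMTD = 62.7640 / 2.4915 = 25.1914 K

25.1914 K


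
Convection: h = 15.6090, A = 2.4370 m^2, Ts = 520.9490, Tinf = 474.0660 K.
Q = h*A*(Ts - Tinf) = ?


dT = 46.8830 K
Q = 15.6090 * 2.4370 * 46.8830 = 1783.3887 W

1783.3887 W


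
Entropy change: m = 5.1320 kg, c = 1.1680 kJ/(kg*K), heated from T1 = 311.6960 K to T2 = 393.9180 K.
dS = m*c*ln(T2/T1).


T2/T1 = 1.2638
ln(T2/T1) = 0.2341
dS = 5.1320 * 1.1680 * 0.2341 = 1.4033 kJ/K

1.4033 kJ/K


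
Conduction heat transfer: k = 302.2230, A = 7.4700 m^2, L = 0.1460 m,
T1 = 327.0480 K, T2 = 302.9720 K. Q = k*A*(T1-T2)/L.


dT = 24.0760 K
Q = 302.2230 * 7.4700 * 24.0760 / 0.1460 = 372288.4759 W

372288.4759 W


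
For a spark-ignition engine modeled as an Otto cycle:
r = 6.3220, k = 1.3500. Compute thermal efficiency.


r^(k-1) = 1.9068
eta = 1 - 1/1.9068 = 0.4756 = 47.5554%

47.5554%


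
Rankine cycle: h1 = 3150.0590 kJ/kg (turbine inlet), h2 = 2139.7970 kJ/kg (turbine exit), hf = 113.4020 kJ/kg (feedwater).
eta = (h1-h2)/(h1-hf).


W = 1010.2620 kJ/kg
Q_in = 3036.6570 kJ/kg
eta = 0.3327 = 33.2689%

eta = 33.2689%


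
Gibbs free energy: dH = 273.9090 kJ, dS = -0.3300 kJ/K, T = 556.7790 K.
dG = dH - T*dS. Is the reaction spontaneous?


T*dS = 556.7790 * -0.3300 = -183.7371 kJ
dG = 273.9090 + 183.7371 = 457.6461 kJ (non-spontaneous)

dG = 457.6461 kJ, non-spontaneous


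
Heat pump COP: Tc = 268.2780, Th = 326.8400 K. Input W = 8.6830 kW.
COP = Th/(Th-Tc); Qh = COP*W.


COP = 326.8400 / 58.5620 = 5.5811
Qh = 5.5811 * 8.6830 = 48.4606 kW

COP = 5.5811, Qh = 48.4606 kW


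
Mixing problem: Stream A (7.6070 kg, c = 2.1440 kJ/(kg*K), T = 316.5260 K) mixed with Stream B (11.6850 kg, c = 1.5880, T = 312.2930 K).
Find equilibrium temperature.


num = 10957.1919
den = 34.8652
Tf = 314.2731 K

314.2731 K


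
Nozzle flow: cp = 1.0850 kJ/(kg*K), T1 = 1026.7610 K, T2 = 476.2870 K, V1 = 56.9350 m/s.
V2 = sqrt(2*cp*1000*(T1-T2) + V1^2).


dT = 550.4740 K
2*cp*1000*dT = 1194528.5800
V1^2 = 3241.5942
V2 = sqrt(1197770.1742) = 1094.4269 m/s

1094.4269 m/s


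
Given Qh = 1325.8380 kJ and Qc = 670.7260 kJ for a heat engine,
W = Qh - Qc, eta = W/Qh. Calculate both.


W = 1325.8380 - 670.7260 = 655.1120 kJ
eta = 655.1120 / 1325.8380 = 0.4941 = 49.4112%

W = 655.1120 kJ, eta = 49.4112%


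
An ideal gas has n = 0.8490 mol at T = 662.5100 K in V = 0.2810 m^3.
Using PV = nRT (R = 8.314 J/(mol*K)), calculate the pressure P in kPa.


P = nRT/V = 0.8490 * 8.314 * 662.5100 / 0.2810
= 4676.3838 / 0.2810 = 16641.9353 Pa = 16.6419 kPa

16.6419 kPa


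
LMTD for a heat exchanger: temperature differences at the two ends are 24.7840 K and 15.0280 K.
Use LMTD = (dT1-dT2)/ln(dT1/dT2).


dT1/dT2 = 1.6492
ln(dT1/dT2) = 0.5003
LMTD = 9.7560 / 0.5003 = 19.5010 K

19.5010 K


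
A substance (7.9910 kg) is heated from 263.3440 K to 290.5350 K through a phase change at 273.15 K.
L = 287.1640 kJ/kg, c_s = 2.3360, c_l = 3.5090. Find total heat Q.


Q1 (sensible, solid) = 7.9910 * 2.3360 * 9.8060 = 183.0484 kJ
Q2 (latent) = 7.9910 * 287.1640 = 2294.7275 kJ
Q3 (sensible, liquid) = 7.9910 * 3.5090 * 17.3850 = 487.4827 kJ
Q_total = 2965.2586 kJ

2965.2586 kJ


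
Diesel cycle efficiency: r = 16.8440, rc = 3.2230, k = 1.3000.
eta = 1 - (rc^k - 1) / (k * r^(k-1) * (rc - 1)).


r^(k-1) = 2.3331
rc^k = 4.5787
eta = 0.4692 = 46.9233%

46.9233%


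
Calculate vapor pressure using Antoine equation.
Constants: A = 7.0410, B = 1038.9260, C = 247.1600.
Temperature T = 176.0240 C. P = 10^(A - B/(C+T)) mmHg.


C+T = 423.1840
B/(C+T) = 2.4550
log10(P) = 7.0410 - 2.4550 = 4.5860
P = 10^4.5860 = 38545.8894 mmHg

38545.8894 mmHg


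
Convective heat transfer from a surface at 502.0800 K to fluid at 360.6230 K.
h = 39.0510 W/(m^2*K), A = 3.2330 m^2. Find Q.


dT = 141.4570 K
Q = 39.0510 * 3.2330 * 141.4570 = 17859.2126 W

17859.2126 W


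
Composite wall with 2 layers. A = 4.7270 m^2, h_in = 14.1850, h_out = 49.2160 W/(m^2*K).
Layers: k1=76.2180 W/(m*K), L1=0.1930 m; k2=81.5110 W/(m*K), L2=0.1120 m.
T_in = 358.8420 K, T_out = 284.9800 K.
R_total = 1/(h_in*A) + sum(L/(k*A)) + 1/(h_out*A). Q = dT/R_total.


R_conv_in = 1/(14.1850*4.7270) = 0.0149
R_1 = 0.1930/(76.2180*4.7270) = 0.0005
R_2 = 0.1120/(81.5110*4.7270) = 0.0003
R_conv_out = 1/(49.2160*4.7270) = 0.0043
R_total = 0.0200 K/W
Q = 73.8620 / 0.0200 = 3686.0096 W

R_total = 0.0200 K/W, Q = 3686.0096 W
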